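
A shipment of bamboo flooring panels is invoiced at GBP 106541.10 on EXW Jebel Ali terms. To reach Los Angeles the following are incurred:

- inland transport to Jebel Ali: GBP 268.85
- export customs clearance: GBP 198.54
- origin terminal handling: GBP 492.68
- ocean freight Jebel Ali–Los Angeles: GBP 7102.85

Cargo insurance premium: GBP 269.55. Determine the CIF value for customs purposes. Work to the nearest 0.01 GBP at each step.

CIF value: GBP 114873.57

CIF = EXW price + pre-shipment costs + freight + insurance
CIF = 106541.10 + 268.85 + 198.54 + 492.68 + 7102.85 + 269.55 = 114873.57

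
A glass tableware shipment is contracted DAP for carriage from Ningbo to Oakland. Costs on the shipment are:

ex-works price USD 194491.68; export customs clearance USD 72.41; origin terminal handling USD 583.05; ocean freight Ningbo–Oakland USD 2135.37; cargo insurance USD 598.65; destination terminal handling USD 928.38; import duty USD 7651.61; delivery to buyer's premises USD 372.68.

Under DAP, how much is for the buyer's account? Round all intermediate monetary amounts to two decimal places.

DAP: the seller bears all costs to the named destination except import duty and clearance.
Seller's account: goods 194491.68 + export clearance 72.41 + origin terminal 583.05 + freight 2135.37 + insurance 598.65 + destination terminal 928.38 + delivery 372.68 = 199182.22
Buyer's account: duty 7651.61 = 7651.61

Buyer's account: USD 7651.61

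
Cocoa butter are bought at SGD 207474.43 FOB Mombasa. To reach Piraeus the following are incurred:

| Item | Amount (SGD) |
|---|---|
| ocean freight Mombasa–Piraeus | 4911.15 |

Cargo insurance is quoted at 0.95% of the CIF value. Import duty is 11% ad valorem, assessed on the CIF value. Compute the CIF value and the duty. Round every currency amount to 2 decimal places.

Let C be the CIF value. C = FOB price + freight + 0.95% × C
C − 0.95% × C = 207474.43 + 4911.15
0.9905 × C = 212385.58
C = 212385.58 / 0.9905 = 214422.59
Insurance premium = 0.95% × 214422.59 = 2037.01
Import duty = 214422.59 × 11% = 23586.48

CIF value: SGD 214422.59; import duty: SGD 23586.48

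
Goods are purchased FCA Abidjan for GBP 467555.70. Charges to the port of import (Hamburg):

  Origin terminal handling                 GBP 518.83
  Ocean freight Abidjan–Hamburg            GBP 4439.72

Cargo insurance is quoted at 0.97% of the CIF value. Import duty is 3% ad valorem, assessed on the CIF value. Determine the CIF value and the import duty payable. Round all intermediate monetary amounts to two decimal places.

Let C be the CIF value. C = FCA price + pre-shipment costs + freight + 0.97% × C
C − 0.97% × C = 467555.70 + 518.83 + 4439.72
0.9903 × C = 472514.25
C = 472514.25 / 0.9903 = 477142.53
Insurance premium = 0.97% × 477142.53 = 4628.28
Import duty = 477142.53 × 3% = 14314.28

CIF value: GBP 477142.53; import duty: GBP 14314.28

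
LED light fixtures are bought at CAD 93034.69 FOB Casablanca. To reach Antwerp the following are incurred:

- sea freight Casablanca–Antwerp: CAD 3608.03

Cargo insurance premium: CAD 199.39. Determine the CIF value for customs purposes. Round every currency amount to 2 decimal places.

CIF = FOB price + freight + insurance
CIF = 93034.69 + 3608.03 + 199.39 = 96842.11

CIF value: CAD 96842.11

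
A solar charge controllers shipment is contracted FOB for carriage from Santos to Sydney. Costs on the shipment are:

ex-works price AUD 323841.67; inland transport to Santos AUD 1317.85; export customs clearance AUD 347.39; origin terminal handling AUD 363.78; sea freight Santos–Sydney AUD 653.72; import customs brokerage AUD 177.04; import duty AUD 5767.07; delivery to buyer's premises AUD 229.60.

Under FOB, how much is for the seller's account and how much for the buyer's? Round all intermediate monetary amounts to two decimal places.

FOB: the seller bears costs until goods are on board at the origin port; the buyer bears freight, insurance and all costs thereafter.
Seller's account: goods 323841.67 + inland to port 1317.85 + export clearance 347.39 + origin terminal 363.78 = 325870.69
Buyer's account: freight 653.72 + brokerage 177.04 + duty 5767.07 + delivery 229.60 = 6827.43

Seller: AUD 325870.69; buyer: AUD 6827.43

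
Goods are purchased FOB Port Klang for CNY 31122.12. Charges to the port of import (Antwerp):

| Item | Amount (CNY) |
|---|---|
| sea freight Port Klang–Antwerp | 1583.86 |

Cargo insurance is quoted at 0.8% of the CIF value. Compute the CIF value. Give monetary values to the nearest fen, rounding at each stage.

Let C be the CIF value. C = FOB price + freight + 0.8% × C
C − 0.8% × C = 31122.12 + 1583.86
0.992 × C = 32705.98
C = 32705.98 / 0.992 = 32969.74
Insurance premium = 0.8% × 32969.74 = 263.76

CIF value: CNY 32969.74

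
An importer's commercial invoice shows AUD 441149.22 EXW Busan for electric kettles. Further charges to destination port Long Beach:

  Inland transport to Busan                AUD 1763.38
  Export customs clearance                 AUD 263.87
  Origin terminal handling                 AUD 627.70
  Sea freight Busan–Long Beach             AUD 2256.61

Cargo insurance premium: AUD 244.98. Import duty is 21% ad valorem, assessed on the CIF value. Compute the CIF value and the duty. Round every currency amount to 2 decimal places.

CIF value: AUD 446305.76; import duty: AUD 93724.21

CIF = EXW price + pre-shipment costs + freight + insurance
CIF = 441149.22 + 1763.38 + 263.87 + 627.70 + 2256.61 + 244.98 = 446305.76
Import duty = 446305.76 × 21% = 93724.21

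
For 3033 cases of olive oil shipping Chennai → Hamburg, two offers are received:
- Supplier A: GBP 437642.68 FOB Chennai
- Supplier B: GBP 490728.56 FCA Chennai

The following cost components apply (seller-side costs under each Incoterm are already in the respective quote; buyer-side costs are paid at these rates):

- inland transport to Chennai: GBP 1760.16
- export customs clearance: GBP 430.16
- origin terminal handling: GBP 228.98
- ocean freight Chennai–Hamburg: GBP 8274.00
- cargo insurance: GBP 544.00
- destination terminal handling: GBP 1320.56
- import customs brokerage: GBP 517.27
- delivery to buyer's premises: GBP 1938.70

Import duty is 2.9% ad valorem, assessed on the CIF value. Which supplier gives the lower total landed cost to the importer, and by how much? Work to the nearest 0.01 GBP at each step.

Supplier A (FOB):
CIF value = FOB price + freight + insurance = 437642.68 + 8274.00 + 544.00 = 446460.68
Import duty = 446460.68 × 2.9% = 12947.36
Buyer bears (A): 8274.00 + 544.00 + 1320.56 + 517.27 + 1938.70 = 12594.53
Landed cost (A) = invoice 437642.68 + 12594.53 + duty 12947.36 = 463184.57
Supplier B (FCA):
CIF value = FCA price + origin terminal + freight + insurance = 490728.56 + 228.98 + 8274.00 + 544.00 = 499775.54
Import duty = 499775.54 × 2.9% = 14493.49
Buyer bears (B): 228.98 + 8274.00 + 544.00 + 1320.56 + 517.27 + 1938.70 = 12823.51
Landed cost (B) = invoice 490728.56 + 12823.51 + duty 14493.49 = 518045.56
Difference = |463184.57 − 518045.56| = 54860.99

Supplier A is cheaper by GBP 54860.99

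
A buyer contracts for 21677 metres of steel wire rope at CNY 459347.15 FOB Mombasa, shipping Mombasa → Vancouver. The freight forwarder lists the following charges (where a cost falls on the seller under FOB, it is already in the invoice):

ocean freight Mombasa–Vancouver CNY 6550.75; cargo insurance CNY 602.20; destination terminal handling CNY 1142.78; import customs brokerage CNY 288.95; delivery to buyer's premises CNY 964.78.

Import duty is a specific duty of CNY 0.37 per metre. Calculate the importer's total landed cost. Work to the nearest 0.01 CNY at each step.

Total landed cost: CNY 476917.10

FOB: the seller bears costs until goods are on board at the origin port; the buyer bears freight, insurance and all costs thereafter.
CIF value = FOB price + freight + insurance = 459347.15 + 6550.75 + 602.20 = 466500.10
Import duty = 21677 × 0.37 = 8020.49
Buyer bears: freight 6550.75 + insurance 602.20 + destination terminal 1142.78 + brokerage 288.95 + delivery 964.78 + duty 8020.49 = 17569.95
Landed cost = invoice 459347.15 + 17569.95 = 476917.10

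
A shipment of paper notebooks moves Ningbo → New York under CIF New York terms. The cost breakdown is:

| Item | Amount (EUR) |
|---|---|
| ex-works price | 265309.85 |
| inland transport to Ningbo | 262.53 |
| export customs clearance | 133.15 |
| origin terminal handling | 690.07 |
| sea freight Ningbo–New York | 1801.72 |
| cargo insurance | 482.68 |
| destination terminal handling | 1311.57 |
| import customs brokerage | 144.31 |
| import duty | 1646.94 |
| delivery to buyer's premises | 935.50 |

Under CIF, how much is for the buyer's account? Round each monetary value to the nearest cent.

Buyer's account: EUR 4038.32

CIF: the seller pays costs through ocean freight and marine insurance to the destination port.
Seller's account: goods 265309.85 + inland to port 262.53 + export clearance 133.15 + origin terminal 690.07 + freight 1801.72 + insurance 482.68 = 268680.00
Buyer's account: destination terminal 1311.57 + brokerage 144.31 + duty 1646.94 + delivery 935.50 = 4038.32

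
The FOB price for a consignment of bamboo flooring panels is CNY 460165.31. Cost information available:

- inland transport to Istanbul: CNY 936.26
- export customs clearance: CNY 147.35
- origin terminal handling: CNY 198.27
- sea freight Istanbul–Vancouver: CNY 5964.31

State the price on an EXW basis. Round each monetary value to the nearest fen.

Not relevant to the conversion: freight — on the buyer under both terms; not part of either seller's price.
From FOB to EXW, the seller no longer bears: inland to port, export clearance, origin terminal.
EXW price = 460165.31 − 936.26 − 147.35 − 198.27 = 458883.43

EXW price: CNY 458883.43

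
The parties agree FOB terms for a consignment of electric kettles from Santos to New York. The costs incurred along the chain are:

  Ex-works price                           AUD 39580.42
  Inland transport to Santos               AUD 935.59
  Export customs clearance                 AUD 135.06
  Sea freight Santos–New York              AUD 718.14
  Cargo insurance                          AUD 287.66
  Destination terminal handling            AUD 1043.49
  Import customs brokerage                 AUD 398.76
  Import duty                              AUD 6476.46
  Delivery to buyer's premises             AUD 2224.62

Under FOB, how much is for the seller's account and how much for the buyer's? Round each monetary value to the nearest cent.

FOB: the seller bears costs until goods are on board at the origin port; the buyer bears freight, insurance and all costs thereafter.
Seller's account: goods 39580.42 + inland to port 935.59 + export clearance 135.06 = 40651.07
Buyer's account: freight 718.14 + insurance 287.66 + destination terminal 1043.49 + brokerage 398.76 + duty 6476.46 + delivery 2224.62 = 11149.13

Seller: AUD 40651.07; buyer: AUD 11149.13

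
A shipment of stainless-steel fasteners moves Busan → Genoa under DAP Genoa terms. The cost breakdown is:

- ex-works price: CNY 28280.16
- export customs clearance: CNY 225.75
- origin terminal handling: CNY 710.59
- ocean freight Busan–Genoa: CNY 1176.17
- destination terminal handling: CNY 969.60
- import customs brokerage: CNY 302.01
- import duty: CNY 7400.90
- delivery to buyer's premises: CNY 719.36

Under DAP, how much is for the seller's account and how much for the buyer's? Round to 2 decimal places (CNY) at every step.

Seller: CNY 32081.63; buyer: CNY 7702.91

DAP: the seller bears all costs to the named destination except import duty and clearance.
Seller's account: goods 28280.16 + export clearance 225.75 + origin terminal 710.59 + freight 1176.17 + destination terminal 969.60 + delivery 719.36 = 32081.63
Buyer's account: brokerage 302.01 + duty 7400.90 = 7702.91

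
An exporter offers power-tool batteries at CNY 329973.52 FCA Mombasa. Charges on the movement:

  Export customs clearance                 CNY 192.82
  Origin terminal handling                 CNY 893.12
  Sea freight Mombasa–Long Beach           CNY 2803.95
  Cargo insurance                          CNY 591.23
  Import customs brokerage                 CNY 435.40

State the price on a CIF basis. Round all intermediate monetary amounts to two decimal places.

CIF price: CNY 334261.82

Not relevant to the conversion: export clearance — on the seller under both FCA and CIF; already in the FCA price and stays in the CIF price. brokerage — on the buyer under both terms; not part of either seller's price.
From FCA to CIF, the seller additionally bears: origin terminal, freight, insurance.
CIF price = 329973.52 + 893.12 + 2803.95 + 591.23 = 334261.82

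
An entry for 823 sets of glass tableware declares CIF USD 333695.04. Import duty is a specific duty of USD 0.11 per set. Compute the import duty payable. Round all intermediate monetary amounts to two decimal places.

Import duty = 823 × 0.11 = 90.53

Import duty: USD 90.53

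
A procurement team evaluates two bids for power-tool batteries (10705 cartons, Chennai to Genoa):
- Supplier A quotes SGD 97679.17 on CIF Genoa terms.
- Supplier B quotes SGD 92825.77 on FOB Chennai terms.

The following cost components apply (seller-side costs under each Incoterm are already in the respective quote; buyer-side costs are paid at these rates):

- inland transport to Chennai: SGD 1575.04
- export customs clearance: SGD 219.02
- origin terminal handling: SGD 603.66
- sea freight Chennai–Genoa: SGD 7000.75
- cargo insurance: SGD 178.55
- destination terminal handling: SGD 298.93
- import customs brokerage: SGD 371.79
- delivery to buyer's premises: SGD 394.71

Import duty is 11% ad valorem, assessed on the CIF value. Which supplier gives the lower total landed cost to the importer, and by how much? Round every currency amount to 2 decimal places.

Supplier A (CIF):
The CIF price already equals the CIF value: 97679.17
Import duty = 97679.17 × 11% = 10744.71
Buyer bears (A): 298.93 + 371.79 + 394.71 = 1065.43
Landed cost (A) = invoice 97679.17 + 1065.43 + duty 10744.71 = 109489.31
Supplier B (FOB):
CIF value = FOB price + freight + insurance = 92825.77 + 7000.75 + 178.55 = 100005.07
Import duty = 100005.07 × 11% = 11000.56
Buyer bears (B): 7000.75 + 178.55 + 298.93 + 371.79 + 394.71 = 8244.73
Landed cost (B) = invoice 92825.77 + 8244.73 + duty 11000.56 = 112071.06
Difference = |109489.31 − 112071.06| = 2581.75

Supplier A is cheaper by SGD 2581.75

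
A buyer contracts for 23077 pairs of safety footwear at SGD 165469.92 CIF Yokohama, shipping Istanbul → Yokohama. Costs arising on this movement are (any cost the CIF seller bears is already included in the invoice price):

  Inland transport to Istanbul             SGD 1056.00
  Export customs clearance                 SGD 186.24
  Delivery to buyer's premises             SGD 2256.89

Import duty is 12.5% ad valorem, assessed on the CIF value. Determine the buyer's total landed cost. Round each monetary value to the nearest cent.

Total landed cost: SGD 188410.55

CIF: the seller pays costs through ocean freight and marine insurance to the destination port.
Already in the invoice (seller's account under CIF): inland to port, export clearance — exclude.
The CIF price already equals the CIF value: 165469.92
Import duty = 165469.92 × 12.5% = 20683.74
Buyer bears: delivery 2256.89 + duty 20683.74 = 22940.63
Landed cost = invoice 165469.92 + 22940.63 = 188410.55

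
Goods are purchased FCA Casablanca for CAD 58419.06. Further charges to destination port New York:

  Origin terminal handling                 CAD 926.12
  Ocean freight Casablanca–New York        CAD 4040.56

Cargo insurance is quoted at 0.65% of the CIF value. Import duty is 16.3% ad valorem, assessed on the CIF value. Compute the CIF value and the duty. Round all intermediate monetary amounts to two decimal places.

Let C be the CIF value. C = FCA price + pre-shipment costs + freight + 0.65% × C
C − 0.65% × C = 58419.06 + 926.12 + 4040.56
0.9935 × C = 63385.74
C = 63385.74 / 0.9935 = 63800.44
Insurance premium = 0.65% × 63800.44 = 414.70
Import duty = 63800.44 × 16.3% = 10399.47

CIF value: CAD 63800.44; import duty: CAD 10399.47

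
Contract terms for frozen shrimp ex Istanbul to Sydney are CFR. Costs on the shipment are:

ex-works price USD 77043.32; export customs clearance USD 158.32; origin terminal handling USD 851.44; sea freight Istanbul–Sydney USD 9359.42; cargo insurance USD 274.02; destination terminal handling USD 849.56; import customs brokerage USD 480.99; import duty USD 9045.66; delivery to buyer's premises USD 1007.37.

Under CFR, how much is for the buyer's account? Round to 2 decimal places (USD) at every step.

Buyer's account: USD 11657.60

CFR: the seller pays costs through ocean freight to the destination port, but not insurance.
Seller's account: goods 77043.32 + export clearance 158.32 + origin terminal 851.44 + freight 9359.42 = 87412.50
Buyer's account: insurance 274.02 + destination terminal 849.56 + brokerage 480.99 + duty 9045.66 + delivery 1007.37 = 11657.60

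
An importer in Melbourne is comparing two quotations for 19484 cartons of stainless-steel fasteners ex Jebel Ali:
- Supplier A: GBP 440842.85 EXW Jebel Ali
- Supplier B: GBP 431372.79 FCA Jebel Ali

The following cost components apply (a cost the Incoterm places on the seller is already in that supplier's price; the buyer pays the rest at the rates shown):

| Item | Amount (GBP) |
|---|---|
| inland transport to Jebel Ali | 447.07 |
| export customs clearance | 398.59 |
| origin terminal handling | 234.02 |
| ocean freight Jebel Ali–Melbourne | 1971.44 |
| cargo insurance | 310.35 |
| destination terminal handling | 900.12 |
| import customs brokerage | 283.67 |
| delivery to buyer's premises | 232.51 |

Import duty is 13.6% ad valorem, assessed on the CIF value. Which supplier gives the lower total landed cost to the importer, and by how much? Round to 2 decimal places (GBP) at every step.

Supplier A (EXW):
CIF value = EXW price + inland to port + export clearance + origin terminal + freight + insurance = 440842.85 + 447.07 + 398.59 + 234.02 + 1971.44 + 310.35 = 444204.32
Import duty = 444204.32 × 13.6% = 60411.79
Buyer bears (A): 447.07 + 398.59 + 234.02 + 1971.44 + 310.35 + 900.12 + 283.67 + 232.51 = 4777.77
Landed cost (A) = invoice 440842.85 + 4777.77 + duty 60411.79 = 506032.41
Supplier B (FCA):
CIF value = FCA price + origin terminal + freight + insurance = 431372.79 + 234.02 + 1971.44 + 310.35 = 433888.60
Import duty = 433888.60 × 13.6% = 59008.85
Buyer bears (B): 234.02 + 1971.44 + 310.35 + 900.12 + 283.67 + 232.51 = 3932.11
Landed cost (B) = invoice 431372.79 + 3932.11 + duty 59008.85 = 494313.75
Difference = |506032.41 − 494313.75| = 11718.66

Supplier B is cheaper by GBP 11718.66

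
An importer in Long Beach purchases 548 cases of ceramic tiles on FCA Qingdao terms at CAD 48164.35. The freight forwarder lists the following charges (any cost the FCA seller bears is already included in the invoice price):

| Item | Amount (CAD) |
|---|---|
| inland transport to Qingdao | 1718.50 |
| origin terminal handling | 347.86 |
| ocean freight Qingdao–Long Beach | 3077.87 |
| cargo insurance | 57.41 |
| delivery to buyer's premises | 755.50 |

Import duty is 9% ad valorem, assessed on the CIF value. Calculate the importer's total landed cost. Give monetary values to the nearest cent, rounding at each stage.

FCA: the seller delivers export-cleared goods to the carrier; the buyer bears costs from that point.
Already in the invoice (seller's account under FCA): inland to port — exclude.
CIF value = FCA price + origin terminal + freight + insurance = 48164.35 + 347.86 + 3077.87 + 57.41 = 51647.49
Import duty = 51647.49 × 9% = 4648.27
Buyer bears: origin terminal 347.86 + freight 3077.87 + insurance 57.41 + delivery 755.50 + duty 4648.27 = 8886.91
Landed cost = invoice 48164.35 + 8886.91 = 57051.26

Total landed cost: CAD 57051.26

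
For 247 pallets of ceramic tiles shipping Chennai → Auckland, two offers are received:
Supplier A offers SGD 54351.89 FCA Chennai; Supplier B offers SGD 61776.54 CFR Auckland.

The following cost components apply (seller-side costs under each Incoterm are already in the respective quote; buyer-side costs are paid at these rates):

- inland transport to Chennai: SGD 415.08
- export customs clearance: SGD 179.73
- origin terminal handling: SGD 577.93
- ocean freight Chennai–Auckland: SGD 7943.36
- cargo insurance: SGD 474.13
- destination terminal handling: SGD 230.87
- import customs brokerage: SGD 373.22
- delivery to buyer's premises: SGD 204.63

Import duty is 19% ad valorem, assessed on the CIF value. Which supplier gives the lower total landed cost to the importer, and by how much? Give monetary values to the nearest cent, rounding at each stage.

Supplier A (FCA):
CIF value = FCA price + origin terminal + freight + insurance = 54351.89 + 577.93 + 7943.36 + 474.13 = 63347.31
Import duty = 63347.31 × 19% = 12035.99
Buyer bears (A): 577.93 + 7943.36 + 474.13 + 230.87 + 373.22 + 204.63 = 9804.14
Landed cost (A) = invoice 54351.89 + 9804.14 + duty 12035.99 = 76192.02
Supplier B (CFR):
CIF value = CFR price + insurance = 61776.54 + 474.13 = 62250.67
Import duty = 62250.67 × 19% = 11827.63
Buyer bears (B): 474.13 + 230.87 + 373.22 + 204.63 = 1282.85
Landed cost (B) = invoice 61776.54 + 1282.85 + duty 11827.63 = 74887.02
Difference = |76192.02 − 74887.02| = 1305.00

Supplier B is cheaper by SGD 1305.00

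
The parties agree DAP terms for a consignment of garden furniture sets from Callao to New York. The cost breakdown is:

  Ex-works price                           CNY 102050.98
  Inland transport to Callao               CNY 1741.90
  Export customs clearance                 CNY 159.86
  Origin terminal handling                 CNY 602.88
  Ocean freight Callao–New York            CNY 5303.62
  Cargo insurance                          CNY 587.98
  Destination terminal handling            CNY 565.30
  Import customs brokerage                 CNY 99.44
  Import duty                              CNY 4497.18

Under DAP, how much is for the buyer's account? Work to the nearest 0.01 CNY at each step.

DAP: the seller bears all costs to the named destination except import duty and clearance.
Seller's account: goods 102050.98 + inland to port 1741.90 + export clearance 159.86 + origin terminal 602.88 + freight 5303.62 + insurance 587.98 + destination terminal 565.30 = 111012.52
Buyer's account: brokerage 99.44 + duty 4497.18 = 4596.62

Buyer's account: CNY 4596.62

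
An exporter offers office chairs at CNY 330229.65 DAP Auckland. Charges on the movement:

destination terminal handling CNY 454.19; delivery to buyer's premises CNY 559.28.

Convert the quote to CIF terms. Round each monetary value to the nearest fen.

CIF price: CNY 329216.18

From DAP to CIF, the seller no longer bears: destination terminal, delivery.
CIF price = 330229.65 − 454.19 − 559.28 = 329216.18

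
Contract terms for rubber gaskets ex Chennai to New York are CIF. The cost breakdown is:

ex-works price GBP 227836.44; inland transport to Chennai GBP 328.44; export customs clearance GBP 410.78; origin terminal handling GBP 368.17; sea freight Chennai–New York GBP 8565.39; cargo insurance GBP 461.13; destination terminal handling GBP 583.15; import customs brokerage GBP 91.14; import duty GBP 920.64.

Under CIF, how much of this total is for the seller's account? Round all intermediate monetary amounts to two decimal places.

Seller's account: GBP 237970.35

CIF: the seller pays costs through ocean freight and marine insurance to the destination port.
Seller's account: goods 227836.44 + inland to port 328.44 + export clearance 410.78 + origin terminal 368.17 + freight 8565.39 + insurance 461.13 = 237970.35
Buyer's account: destination terminal 583.15 + brokerage 91.14 + duty 920.64 = 1594.93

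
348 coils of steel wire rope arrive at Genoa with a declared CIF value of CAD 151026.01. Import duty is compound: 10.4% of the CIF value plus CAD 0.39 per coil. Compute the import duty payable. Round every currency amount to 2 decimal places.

Import duty: CAD 15842.43

Ad valorem component: 151026.01 × 10.4% = 15706.71
Specific component: 348 × 0.39 = 135.72
Import duty = 15706.71 + 135.72 = 15842.43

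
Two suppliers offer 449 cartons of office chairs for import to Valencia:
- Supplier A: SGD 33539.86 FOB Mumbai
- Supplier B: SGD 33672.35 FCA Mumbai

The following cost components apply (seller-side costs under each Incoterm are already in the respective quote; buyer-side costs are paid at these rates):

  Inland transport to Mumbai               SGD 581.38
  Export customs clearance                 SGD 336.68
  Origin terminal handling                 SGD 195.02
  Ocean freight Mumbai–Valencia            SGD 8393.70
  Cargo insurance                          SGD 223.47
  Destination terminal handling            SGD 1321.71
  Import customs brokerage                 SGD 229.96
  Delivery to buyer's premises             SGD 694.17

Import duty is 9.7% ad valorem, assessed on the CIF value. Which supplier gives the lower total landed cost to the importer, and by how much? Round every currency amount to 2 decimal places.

Supplier A is cheaper by SGD 359.28

Supplier A (FOB):
CIF value = FOB price + freight + insurance = 33539.86 + 8393.70 + 223.47 = 42157.03
Import duty = 42157.03 × 9.7% = 4089.23
Buyer bears (A): 8393.70 + 223.47 + 1321.71 + 229.96 + 694.17 = 10863.01
Landed cost (A) = invoice 33539.86 + 10863.01 + duty 4089.23 = 48492.10
Supplier B (FCA):
CIF value = FCA price + origin terminal + freight + insurance = 33672.35 + 195.02 + 8393.70 + 223.47 = 42484.54
Import duty = 42484.54 × 9.7% = 4121.00
Buyer bears (B): 195.02 + 8393.70 + 223.47 + 1321.71 + 229.96 + 694.17 = 11058.03
Landed cost (B) = invoice 33672.35 + 11058.03 + duty 4121.00 = 48851.38
Difference = |48492.10 − 48851.38| = 359.28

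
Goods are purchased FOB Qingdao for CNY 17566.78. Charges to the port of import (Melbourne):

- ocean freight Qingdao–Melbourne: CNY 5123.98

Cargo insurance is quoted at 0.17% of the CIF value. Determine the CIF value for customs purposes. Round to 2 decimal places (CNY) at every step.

CIF value: CNY 22729.40

Let C be the CIF value. C = FOB price + freight + 0.17% × C
C − 0.17% × C = 17566.78 + 5123.98
0.9983 × C = 22690.76
C = 22690.76 / 0.9983 = 22729.40
Insurance premium = 0.17% × 22729.40 = 38.64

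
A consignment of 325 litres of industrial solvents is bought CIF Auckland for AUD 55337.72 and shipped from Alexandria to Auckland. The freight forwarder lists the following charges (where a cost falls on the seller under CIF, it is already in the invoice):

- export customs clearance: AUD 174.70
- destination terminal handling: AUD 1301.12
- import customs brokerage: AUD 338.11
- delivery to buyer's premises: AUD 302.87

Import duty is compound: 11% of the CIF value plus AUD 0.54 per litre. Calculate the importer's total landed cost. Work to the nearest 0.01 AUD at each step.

Total landed cost: AUD 63542.47

CIF: the seller pays costs through ocean freight and marine insurance to the destination port.
Already in the invoice (seller's account under CIF): export clearance — exclude.
The CIF price already equals the CIF value: 55337.72
Ad valorem component: 55337.72 × 11% = 6087.15
Specific component: 325 × 0.54 = 175.50
Import duty = 6087.15 + 175.50 = 6262.65
Buyer bears: destination terminal 1301.12 + brokerage 338.11 + delivery 302.87 + duty 6262.65 = 8204.75
Landed cost = invoice 55337.72 + 8204.75 = 63542.47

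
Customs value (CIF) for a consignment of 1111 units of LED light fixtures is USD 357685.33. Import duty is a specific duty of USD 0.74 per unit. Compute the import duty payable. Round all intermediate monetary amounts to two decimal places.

Import duty: USD 822.14

Import duty = 1111 × 0.74 = 822.14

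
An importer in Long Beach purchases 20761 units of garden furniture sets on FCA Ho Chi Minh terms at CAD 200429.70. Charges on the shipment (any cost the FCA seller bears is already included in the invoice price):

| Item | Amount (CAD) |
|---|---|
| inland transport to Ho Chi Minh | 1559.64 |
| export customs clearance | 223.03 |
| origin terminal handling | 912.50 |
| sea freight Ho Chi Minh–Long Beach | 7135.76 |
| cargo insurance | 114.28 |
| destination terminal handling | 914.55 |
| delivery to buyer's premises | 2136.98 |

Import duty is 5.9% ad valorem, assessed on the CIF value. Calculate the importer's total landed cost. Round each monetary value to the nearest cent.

FCA: the seller delivers export-cleared goods to the carrier; the buyer bears costs from that point.
Already in the invoice (seller's account under FCA): inland to port, export clearance — exclude.
CIF value = FCA price + origin terminal + freight + insurance = 200429.70 + 912.50 + 7135.76 + 114.28 = 208592.24
Import duty = 208592.24 × 5.9% = 12306.94
Buyer bears: origin terminal 912.50 + freight 7135.76 + insurance 114.28 + destination terminal 914.55 + delivery 2136.98 + duty 12306.94 = 23521.01
Landed cost = invoice 200429.70 + 23521.01 = 223950.71

Total landed cost: CAD 223950.71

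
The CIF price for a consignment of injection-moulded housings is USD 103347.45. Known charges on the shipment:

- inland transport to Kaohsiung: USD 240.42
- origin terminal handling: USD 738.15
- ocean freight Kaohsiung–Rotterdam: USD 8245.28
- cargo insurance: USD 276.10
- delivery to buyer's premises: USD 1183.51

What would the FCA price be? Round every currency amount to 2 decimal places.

Not relevant to the conversion: inland to port — on the seller under both CIF and FCA; already in the CIF price and stays in the FCA price. delivery — on the buyer under both terms; not part of either seller's price.
From CIF to FCA, the seller no longer bears: origin terminal, freight, insurance.
FCA price = 103347.45 − 738.15 − 8245.28 − 276.10 = 94087.92

FCA price: USD 94087.92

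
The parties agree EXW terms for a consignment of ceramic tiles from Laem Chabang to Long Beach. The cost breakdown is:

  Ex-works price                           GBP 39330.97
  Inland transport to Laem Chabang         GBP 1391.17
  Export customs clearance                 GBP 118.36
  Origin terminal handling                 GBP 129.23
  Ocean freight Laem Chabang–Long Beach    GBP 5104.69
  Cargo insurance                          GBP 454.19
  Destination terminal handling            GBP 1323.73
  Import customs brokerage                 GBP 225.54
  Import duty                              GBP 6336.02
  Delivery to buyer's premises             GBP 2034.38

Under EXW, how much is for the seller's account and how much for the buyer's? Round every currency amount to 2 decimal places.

Seller: GBP 39330.97; buyer: GBP 17117.31

EXW: the seller makes goods available at their premises; the buyer bears all onward costs.
Seller's account: goods 39330.97 = 39330.97
Buyer's account: inland to port 1391.17 + export clearance 118.36 + origin terminal 129.23 + freight 5104.69 + insurance 454.19 + destination terminal 1323.73 + brokerage 225.54 + duty 6336.02 + delivery 2034.38 = 17117.31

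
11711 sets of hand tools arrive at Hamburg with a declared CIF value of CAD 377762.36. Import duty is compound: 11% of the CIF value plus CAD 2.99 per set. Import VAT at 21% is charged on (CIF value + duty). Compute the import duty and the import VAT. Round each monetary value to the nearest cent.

Ad valorem component: 377762.36 × 11% = 41553.86
Specific component: 11711 × 2.99 = 35015.89
Import duty = 41553.86 + 35015.89 = 76569.75
VAT base = CIF + duty = 377762.36 + 76569.75 = 454332.11
Import VAT = 454332.11 × 21% = 95409.74

Import duty: CAD 76569.75; import VAT: CAD 95409.74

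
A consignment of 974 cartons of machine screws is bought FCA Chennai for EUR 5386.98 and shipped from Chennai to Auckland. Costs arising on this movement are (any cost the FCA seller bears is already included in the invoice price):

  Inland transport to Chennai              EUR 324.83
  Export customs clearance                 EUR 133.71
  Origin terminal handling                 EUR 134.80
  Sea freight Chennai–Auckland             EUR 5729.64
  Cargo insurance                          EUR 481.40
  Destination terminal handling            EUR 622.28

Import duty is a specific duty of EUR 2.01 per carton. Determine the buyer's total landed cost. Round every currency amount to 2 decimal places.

Total landed cost: EUR 14312.84

FCA: the seller delivers export-cleared goods to the carrier; the buyer bears costs from that point.
Already in the invoice (seller's account under FCA): inland to port, export clearance — exclude.
CIF value = FCA price + origin terminal + freight + insurance = 5386.98 + 134.80 + 5729.64 + 481.40 = 11732.82
Import duty = 974 × 2.01 = 1957.74
Buyer bears: origin terminal 134.80 + freight 5729.64 + insurance 481.40 + destination terminal 622.28 + duty 1957.74 = 8925.86
Landed cost = invoice 5386.98 + 8925.86 = 14312.84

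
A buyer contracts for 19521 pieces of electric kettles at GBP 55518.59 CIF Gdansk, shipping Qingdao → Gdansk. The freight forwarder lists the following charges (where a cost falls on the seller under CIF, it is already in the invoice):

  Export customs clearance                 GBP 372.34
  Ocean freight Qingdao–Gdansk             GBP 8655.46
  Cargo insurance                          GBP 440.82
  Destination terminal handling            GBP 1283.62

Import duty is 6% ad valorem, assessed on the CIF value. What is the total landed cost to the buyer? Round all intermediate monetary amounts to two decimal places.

Total landed cost: GBP 60133.33

CIF: the seller pays costs through ocean freight and marine insurance to the destination port.
Already in the invoice (seller's account under CIF): export clearance, freight, insurance — exclude.
The CIF price already equals the CIF value: 55518.59
Import duty = 55518.59 × 6% = 3331.12
Buyer bears: destination terminal 1283.62 + duty 3331.12 = 4614.74
Landed cost = invoice 55518.59 + 4614.74 = 60133.33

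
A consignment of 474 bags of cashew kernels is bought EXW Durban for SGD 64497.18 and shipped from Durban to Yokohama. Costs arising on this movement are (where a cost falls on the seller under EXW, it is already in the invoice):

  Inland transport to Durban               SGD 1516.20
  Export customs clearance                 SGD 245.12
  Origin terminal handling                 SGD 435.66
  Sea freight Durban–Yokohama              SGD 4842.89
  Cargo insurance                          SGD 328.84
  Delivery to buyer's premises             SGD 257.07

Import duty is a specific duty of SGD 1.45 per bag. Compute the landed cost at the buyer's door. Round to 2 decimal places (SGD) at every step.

Total landed cost: SGD 72810.26

EXW: the seller makes goods available at their premises; the buyer bears all onward costs.
CIF value = EXW price + inland to port + export clearance + origin terminal + freight + insurance = 64497.18 + 1516.20 + 245.12 + 435.66 + 4842.89 + 328.84 = 71865.89
Import duty = 474 × 1.45 = 687.30
Buyer bears: inland to port 1516.20 + export clearance 245.12 + origin terminal 435.66 + freight 4842.89 + insurance 328.84 + delivery 257.07 + duty 687.30 = 8313.08
Landed cost = invoice 64497.18 + 8313.08 = 72810.26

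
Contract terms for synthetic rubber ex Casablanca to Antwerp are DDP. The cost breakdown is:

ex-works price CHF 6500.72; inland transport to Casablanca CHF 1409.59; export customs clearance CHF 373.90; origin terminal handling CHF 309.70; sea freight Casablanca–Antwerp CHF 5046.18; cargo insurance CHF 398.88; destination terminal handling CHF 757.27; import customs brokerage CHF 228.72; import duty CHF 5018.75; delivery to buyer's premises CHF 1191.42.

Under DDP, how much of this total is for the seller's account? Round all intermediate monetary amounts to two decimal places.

Seller's account: CHF 21235.13

DDP: the seller bears all costs including import duty.
Seller's account: goods 6500.72 + inland to port 1409.59 + export clearance 373.90 + origin terminal 309.70 + freight 5046.18 + insurance 398.88 + destination terminal 757.27 + brokerage 228.72 + duty 5018.75 + delivery 1191.42 = 21235.13
Buyer's account: 0.00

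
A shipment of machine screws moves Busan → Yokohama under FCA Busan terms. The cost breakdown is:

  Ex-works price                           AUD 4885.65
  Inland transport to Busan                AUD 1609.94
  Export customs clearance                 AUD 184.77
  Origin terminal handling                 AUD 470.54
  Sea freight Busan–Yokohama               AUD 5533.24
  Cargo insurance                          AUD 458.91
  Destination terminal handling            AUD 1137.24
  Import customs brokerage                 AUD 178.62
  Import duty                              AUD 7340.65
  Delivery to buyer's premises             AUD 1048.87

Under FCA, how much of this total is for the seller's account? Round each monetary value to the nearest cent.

FCA: the seller delivers export-cleared goods to the carrier; the buyer bears costs from that point.
Seller's account: goods 4885.65 + inland to port 1609.94 + export clearance 184.77 = 6680.36
Buyer's account: origin terminal 470.54 + freight 5533.24 + insurance 458.91 + destination terminal 1137.24 + brokerage 178.62 + duty 7340.65 + delivery 1048.87 = 16168.07

Seller's account: AUD 6680.36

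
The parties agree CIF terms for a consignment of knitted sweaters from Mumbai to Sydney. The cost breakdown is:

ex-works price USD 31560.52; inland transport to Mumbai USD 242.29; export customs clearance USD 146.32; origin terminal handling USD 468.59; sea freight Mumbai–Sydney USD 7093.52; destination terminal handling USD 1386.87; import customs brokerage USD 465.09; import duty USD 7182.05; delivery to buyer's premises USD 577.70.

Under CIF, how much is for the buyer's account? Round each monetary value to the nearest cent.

CIF: the seller pays costs through ocean freight and marine insurance to the destination port.
Seller's account: goods 31560.52 + inland to port 242.29 + export clearance 146.32 + origin terminal 468.59 + freight 7093.52 = 39511.24
Buyer's account: destination terminal 1386.87 + brokerage 465.09 + duty 7182.05 + delivery 577.70 = 9611.71

Buyer's account: USD 9611.71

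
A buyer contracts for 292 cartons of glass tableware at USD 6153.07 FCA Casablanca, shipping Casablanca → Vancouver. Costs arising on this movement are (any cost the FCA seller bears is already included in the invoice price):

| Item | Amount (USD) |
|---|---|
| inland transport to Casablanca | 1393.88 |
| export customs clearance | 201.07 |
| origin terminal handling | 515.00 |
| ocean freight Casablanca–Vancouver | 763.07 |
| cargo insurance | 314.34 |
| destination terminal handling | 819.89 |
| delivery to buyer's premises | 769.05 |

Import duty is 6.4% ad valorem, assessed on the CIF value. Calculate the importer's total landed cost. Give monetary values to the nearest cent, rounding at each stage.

Total landed cost: USD 9830.13

FCA: the seller delivers export-cleared goods to the carrier; the buyer bears costs from that point.
Already in the invoice (seller's account under FCA): inland to port, export clearance — exclude.
CIF value = FCA price + origin terminal + freight + insurance = 6153.07 + 515.00 + 763.07 + 314.34 = 7745.48
Import duty = 7745.48 × 6.4% = 495.71
Buyer bears: origin terminal 515.00 + freight 763.07 + insurance 314.34 + destination terminal 819.89 + delivery 769.05 + duty 495.71 = 3677.06
Landed cost = invoice 6153.07 + 3677.06 = 9830.13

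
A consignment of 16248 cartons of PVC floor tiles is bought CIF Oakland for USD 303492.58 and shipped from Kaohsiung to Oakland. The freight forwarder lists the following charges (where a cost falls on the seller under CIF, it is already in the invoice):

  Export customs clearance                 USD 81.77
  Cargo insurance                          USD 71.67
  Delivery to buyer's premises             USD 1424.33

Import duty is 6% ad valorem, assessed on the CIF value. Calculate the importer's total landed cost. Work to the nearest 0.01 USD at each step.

Total landed cost: USD 323126.46

CIF: the seller pays costs through ocean freight and marine insurance to the destination port.
Already in the invoice (seller's account under CIF): export clearance, insurance — exclude.
The CIF price already equals the CIF value: 303492.58
Import duty = 303492.58 × 6% = 18209.55
Buyer bears: delivery 1424.33 + duty 18209.55 = 19633.88
Landed cost = invoice 303492.58 + 19633.88 = 323126.46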